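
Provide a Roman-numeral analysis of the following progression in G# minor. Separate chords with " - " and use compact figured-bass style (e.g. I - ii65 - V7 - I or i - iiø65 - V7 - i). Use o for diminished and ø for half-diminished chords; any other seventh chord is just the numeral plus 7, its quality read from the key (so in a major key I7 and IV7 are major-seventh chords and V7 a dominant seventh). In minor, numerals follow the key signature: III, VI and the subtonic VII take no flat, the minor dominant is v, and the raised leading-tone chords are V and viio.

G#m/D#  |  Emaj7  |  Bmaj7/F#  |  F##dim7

i64 - VI7 - III43 - viio7

G#m/D# has root G#, degree 1 in G# minor, so i64.
Emaj7 has root E, degree 6 in G# minor, so VI7.
Bmaj7/F# has root B, degree 3 in G# minor, so III43.
F##dim7: root F## is the leading tone; fully diminished seventh chord there is viio7.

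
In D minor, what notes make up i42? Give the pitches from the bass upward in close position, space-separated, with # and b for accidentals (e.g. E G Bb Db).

C D F A

The numeral's case and figure indicate a minor seventh chord. In D minor its root, the tonic, is D.
Stacking thirds from D gives D-F-A-C.
The figured bass 42 indicates third inversion, placing the seventh (C) in the bass: C-D-F-A.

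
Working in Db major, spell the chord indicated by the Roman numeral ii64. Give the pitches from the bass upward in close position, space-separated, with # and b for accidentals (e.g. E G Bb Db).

In Db major, the second degree is Eb, and the diatonic chord built there is a minor triad.
Stacking thirds from Eb gives Eb-Gb-Bb.
With the 64 figure the chord is in second inversion; from the bass Bb upward in close position it reads Bb-Eb-Gb.

Bb Eb Gb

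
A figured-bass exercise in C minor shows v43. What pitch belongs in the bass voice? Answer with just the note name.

v in C minor has root G; the chord is G-Bb-D-F.
The figure 43 means second inversion — the fifth is in the bass.

D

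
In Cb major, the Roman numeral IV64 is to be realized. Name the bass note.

IV in Cb major has root Fb; the chord is Fb-Ab-Cb.
The figure 64 means second inversion — the fifth is in the bass.

Cb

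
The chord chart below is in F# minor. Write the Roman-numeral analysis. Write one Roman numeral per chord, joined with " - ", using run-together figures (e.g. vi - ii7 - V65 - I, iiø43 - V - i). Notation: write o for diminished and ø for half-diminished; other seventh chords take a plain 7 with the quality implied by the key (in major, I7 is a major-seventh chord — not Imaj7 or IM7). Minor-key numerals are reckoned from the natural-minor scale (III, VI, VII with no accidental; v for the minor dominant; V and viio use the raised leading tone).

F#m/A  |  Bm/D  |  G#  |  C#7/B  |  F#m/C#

F#m/A has root F#, degree 1 in F# minor, so i6.
Bm/D: minor triad on B = scale degree 4 → iv6.
G#: a major triad on G#, the applied dominant of V → V/V.
C#7/B has root C#, degree 5 in F# minor, so V42.
F#m/C#: root F# is the tonic; minor triad there is i64.

i6 - iv6 - V/V - V42 - i64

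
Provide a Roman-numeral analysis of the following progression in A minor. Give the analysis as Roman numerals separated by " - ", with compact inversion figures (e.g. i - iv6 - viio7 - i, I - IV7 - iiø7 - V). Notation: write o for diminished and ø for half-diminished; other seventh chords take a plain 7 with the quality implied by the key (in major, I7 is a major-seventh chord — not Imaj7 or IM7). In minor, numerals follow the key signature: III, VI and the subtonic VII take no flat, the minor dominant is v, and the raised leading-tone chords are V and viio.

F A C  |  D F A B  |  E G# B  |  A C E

VI - iiø65 - V - i

F-A-C: major triad on F = scale degree 6 → VI.
D-F-A-B: half-diminished seventh chord on B = scale degree 2 → iiø65.
E-G#-B: major triad on E = scale degree 5 → V.
A-C-E: root A is the tonic; minor triad there is i.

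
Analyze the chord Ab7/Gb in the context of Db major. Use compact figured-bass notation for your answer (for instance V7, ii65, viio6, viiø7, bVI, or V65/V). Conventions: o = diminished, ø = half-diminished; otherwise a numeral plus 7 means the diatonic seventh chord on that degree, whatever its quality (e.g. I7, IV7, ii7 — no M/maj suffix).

Stacked in thirds the chord is Ab-C-Eb-Gb: a dominant seventh chord on Ab.
In Db major, Ab is the dominant; the diatonic dominant seventh chord there is V7.
With Gb in the bass the chord is in third inversion, so the figured bass is 42.

V42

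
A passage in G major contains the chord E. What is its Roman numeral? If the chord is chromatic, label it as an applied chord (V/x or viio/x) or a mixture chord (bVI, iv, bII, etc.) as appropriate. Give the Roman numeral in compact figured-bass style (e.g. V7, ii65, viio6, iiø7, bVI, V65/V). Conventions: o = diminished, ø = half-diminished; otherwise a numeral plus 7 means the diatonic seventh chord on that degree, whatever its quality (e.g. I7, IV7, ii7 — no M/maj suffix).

The pitches E-G#-B form a major triad rooted on E.
E is not a diatonic chord root with this quality in G major, but it lies a perfect fifth above A (ii), so the chord functions as an applied dominant of ii.

V/ii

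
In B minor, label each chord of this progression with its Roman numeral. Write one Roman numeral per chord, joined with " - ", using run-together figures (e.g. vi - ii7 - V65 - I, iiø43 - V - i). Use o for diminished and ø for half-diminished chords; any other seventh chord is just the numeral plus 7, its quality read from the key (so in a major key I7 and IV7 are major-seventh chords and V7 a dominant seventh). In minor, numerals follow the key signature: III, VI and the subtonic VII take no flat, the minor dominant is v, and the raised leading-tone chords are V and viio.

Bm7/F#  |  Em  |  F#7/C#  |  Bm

i43 - iv - V43 - i

Bm7/F# has root B, degree 1 in B minor, so i43.
Em: minor triad on E = scale degree 4 → iv.
F#7/C#: dominant seventh chord on F# = scale degree 5 → V43.
Bm: root B is the tonic; minor triad there is i.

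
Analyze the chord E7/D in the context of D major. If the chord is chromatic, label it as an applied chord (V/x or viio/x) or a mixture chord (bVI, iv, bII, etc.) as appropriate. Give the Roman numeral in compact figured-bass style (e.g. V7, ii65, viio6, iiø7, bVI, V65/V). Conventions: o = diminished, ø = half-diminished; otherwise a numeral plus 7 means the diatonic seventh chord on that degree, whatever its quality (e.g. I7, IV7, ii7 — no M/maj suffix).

V42/V

The pitches E-G#-B-D form a dominant seventh chord rooted on E.
E is not a diatonic chord root with this quality in D major, but it lies a perfect fifth above A (V), so the chord functions as an applied dominant of V.
With D in the bass the chord is in third inversion, so the figured bass is 42.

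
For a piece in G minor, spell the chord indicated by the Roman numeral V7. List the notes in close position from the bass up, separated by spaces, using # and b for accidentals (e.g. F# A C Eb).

D F# A C

In G minor, the fifth degree is D. The dominant is major (leading tone raised), so V is a dominant seventh chord.
That chord is spelled D-F#-A-C.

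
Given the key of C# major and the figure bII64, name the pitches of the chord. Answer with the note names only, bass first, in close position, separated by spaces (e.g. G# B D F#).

Scale degree 2 in C# major is D#; lowering it a half step gives D. bII64 is the Neapolitan chord — a major triad on the lowered second degree.
So the chord is D-F#-A, a major triad.
The figured bass 64 indicates second inversion, placing the fifth (A) in the bass: A-D-F#.

A D F#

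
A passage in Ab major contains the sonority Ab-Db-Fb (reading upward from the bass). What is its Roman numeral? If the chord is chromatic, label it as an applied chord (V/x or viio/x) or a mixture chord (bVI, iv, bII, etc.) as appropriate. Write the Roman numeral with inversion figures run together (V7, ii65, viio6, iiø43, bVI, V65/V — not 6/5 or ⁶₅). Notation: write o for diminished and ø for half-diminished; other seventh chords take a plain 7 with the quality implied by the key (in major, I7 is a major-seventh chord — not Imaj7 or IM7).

iv64

Stacked in thirds the chord is Db-Fb-Ab: a minor triad on Db.
Db is the fourth degree of Ab major. This is the minor subdominant, borrowed from the parallel minor.
With Ab in the bass the chord is in second inversion, so the figured bass is 64.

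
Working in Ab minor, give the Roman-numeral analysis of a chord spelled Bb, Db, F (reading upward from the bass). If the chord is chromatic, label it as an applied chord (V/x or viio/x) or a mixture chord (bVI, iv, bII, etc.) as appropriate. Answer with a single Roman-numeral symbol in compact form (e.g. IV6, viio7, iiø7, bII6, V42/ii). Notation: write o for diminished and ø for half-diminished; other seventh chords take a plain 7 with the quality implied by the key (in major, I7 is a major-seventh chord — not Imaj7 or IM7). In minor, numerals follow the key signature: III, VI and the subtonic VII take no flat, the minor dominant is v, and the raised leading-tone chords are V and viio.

ii

The pitches Bb-Db-F form a minor triad rooted on Bb.
Bb is the second degree of Ab minor. This is the minor supertonic, borrowed from the parallel major (the Dorian ii).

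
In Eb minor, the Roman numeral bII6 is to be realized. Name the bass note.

bII in Eb minor has root Fb; the chord is Fb-Ab-Cb.
The figure 6 means first inversion — the third is in the bass.

Ab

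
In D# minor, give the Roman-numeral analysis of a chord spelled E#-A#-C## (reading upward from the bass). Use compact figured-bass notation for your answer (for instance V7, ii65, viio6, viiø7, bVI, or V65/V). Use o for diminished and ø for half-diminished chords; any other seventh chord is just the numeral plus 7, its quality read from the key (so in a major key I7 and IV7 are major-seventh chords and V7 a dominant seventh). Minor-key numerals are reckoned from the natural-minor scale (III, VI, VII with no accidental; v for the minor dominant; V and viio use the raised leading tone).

V64

The pitches A#-C##-E# form a major triad rooted on A#.
A# is scale degree 5 in D# minor, and a major triad on that degree is written V.
With E# in the bass the chord is in second inversion, so the figured bass is 64.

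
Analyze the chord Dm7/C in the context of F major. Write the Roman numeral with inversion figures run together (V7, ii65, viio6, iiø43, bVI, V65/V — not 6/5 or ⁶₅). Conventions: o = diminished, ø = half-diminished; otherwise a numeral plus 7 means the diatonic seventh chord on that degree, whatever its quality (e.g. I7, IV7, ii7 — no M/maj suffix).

The pitches D-F-A-C form a minor seventh chord rooted on D.
D is scale degree 6 in F major, and a minor seventh chord on that degree is written vi7.
With C in the bass the chord is in third inversion, so the figured bass is 42.

vi42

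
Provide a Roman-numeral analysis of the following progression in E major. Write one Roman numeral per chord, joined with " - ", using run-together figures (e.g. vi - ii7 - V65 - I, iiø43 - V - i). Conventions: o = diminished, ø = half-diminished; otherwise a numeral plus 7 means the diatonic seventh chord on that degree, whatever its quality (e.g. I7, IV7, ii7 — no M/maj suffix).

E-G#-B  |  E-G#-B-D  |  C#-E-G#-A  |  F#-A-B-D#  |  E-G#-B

I - V7/IV - IV65 - V43 - I

E-G#-B: major triad on E = scale degree 1 → I.
E-G#-B-D: chromatic; E is V of IV, so V7/IV.
C#-E-G#-A: root A is the subdominant; major seventh chord there is IV65.
F#-A-B-D#: root B is the dominant; dominant seventh chord there is V43.
E-G#-B has root E, degree 1 in E major, so I.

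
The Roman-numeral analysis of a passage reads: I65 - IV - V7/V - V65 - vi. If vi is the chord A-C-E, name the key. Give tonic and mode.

C major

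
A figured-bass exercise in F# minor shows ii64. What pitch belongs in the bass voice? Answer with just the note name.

ii in F# minor has root G#; the chord is G#-B-D#.
The figure 64 means second inversion — the fifth is in the bass.

D#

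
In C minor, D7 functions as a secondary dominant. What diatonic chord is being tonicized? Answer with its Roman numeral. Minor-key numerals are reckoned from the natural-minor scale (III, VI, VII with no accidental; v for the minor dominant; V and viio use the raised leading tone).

V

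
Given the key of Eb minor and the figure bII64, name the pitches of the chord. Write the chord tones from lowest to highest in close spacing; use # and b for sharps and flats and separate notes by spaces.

Cb Fb Ab

bII64 is the Neapolitan chord — a major triad on the lowered second degree. In Eb minor that root is Fb.
So the chord is Fb-Ab-Cb.
The figured bass 64 indicates second inversion, placing the fifth (Cb) in the bass: Cb-Fb-Ab.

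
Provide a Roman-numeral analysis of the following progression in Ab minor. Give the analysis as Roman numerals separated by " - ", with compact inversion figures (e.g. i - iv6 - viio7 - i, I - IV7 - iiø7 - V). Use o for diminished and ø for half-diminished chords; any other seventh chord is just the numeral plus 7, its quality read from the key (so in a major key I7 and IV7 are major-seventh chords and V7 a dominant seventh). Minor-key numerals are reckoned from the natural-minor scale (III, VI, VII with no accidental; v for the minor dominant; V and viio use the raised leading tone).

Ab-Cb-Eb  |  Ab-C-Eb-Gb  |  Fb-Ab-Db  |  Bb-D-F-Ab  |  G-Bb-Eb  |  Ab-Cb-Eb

i - V7/iv - iv6 - V7/V - V6 - i

Ab-Cb-Eb: root Ab is the tonic; minor triad there is i.
Ab-C-Eb-Gb is the secondary dominant of iv (dominant seventh chord on Ab): V7/iv.
Fb-Ab-Db: root Db is the subdominant; minor triad there is iv6.
Bb-D-F-Ab: chromatic; Bb is V of V, so V7/V.
G-Bb-Eb: root Eb is the dominant; major triad there is V6.
Ab-Cb-Eb: root Ab is the tonic; minor triad there is i.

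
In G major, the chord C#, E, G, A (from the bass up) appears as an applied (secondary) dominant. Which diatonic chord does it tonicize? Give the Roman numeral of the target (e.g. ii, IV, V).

V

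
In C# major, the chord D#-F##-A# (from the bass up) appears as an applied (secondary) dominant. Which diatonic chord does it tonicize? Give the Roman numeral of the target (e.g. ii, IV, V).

The chord is a major triad on D#.
A dominant resolves down a perfect fifth: D# → G#. In C# major, G# is scale degree 5, i.e. V.

V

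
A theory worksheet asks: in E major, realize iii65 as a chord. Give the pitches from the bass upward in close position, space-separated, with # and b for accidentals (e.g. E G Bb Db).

The numeral's case and figure indicate a minor seventh chord. In E major its root, scale degree 3, is G#.
That chord is spelled G#-B-D#-F#.
The figured bass 65 indicates first inversion, placing the third (B) in the bass: B-D#-F#-G#.

B D# F# G#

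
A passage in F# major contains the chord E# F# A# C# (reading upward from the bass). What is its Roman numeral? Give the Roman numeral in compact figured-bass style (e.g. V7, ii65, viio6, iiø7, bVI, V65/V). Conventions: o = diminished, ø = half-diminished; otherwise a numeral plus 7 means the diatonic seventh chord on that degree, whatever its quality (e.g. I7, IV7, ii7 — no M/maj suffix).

I42

Stacked in thirds the chord is F#-A#-C#-E#: a major seventh chord on F#.
In F# major, F# is the tonic; the diatonic major seventh chord there is I7.
With E# in the bass the chord is in third inversion, so the figured bass is 42.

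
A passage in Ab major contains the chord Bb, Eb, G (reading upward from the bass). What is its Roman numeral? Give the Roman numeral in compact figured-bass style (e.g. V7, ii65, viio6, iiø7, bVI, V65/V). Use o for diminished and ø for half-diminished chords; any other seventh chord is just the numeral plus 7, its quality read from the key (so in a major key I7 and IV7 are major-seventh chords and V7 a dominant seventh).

V64

Stacked in thirds the chord is Eb-G-Bb: a major triad on Eb.
Eb is scale degree 5 in Ab major, and a major triad on that degree is written V.
With Bb in the bass the chord is in second inversion, so the figured bass is 64.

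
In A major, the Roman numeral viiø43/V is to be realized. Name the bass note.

The applied chord viiø43/V is rooted on D#: D#-F#-A-C#.
The figure 43 means second inversion — the fifth is in the bass.

A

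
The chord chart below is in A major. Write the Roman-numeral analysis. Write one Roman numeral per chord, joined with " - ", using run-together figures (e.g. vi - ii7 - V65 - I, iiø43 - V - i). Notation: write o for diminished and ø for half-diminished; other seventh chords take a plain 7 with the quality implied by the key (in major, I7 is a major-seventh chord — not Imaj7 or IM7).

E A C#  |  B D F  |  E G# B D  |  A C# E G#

I64 - iio - V7 - I7

E-A-C# has root A, degree 1 in A major, so I64.
B-D-F is non-diatonic — iio, a mixture chord from A minor.
E-G#-B-D has root E, degree 5 in A major, so V7.
A-C#-E-G# has root A, degree 1 in A major, so I7.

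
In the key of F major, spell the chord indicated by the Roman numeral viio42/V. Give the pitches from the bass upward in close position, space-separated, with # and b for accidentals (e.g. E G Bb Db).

The slash marks an applied leading-tone chord: viio of V. In F major, V is C, so the leading tone to it is B, a half step below.
Building a fully diminished seventh chord on B gives B-D-F-Ab.
The figured bass 42 indicates third inversion, placing the seventh (Ab) in the bass: Ab-B-D-F.

Ab B D F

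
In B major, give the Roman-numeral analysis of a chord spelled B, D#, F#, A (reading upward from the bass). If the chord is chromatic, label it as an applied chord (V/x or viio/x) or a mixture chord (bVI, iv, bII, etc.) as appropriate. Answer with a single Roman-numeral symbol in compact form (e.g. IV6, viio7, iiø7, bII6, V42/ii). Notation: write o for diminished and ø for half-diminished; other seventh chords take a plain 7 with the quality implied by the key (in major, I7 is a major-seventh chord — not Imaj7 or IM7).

V7/IV

Stacked in thirds the chord is B-D#-F#-A: a dominant seventh chord on B.
B is not a diatonic chord root with this quality in B major, but it lies a perfect fifth above E (IV), so the chord functions as an applied dominant of IV.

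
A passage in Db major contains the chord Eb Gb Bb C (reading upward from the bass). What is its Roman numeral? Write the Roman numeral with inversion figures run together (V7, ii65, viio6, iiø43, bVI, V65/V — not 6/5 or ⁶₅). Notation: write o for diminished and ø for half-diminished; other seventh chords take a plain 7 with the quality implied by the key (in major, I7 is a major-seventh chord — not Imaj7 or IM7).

Stacked in thirds the chord is C-Eb-Gb-Bb: a half-diminished seventh chord on C.
In Db major, C is the leading tone; the diatonic half-diminished seventh chord there is viiø7.
With Eb in the bass the chord is in first inversion, so the figured bass is 65.

viiø65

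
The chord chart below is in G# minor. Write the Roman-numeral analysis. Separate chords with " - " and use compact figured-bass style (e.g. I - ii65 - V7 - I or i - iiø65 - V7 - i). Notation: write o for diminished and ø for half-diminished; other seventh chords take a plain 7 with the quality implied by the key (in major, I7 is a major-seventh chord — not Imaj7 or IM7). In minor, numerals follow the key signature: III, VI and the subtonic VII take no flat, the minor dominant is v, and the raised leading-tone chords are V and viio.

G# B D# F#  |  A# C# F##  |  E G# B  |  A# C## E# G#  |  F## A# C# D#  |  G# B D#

i7 - viio6 - VI - V7/V - V65 - i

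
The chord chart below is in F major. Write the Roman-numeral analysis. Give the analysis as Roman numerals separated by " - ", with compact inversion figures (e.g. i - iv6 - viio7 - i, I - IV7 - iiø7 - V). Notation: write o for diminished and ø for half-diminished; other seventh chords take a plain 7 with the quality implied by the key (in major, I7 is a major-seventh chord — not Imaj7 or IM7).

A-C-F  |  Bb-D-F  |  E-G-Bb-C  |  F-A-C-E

I6 - IV - V65 - I7

A-C-F: major triad on F = scale degree 1 → I6.
Bb-D-F: major triad on Bb = scale degree 4 → IV.
E-G-Bb-C: dominant seventh chord on C = scale degree 5 → V65.
F-A-C-E: major seventh chord on F = scale degree 1 → I7.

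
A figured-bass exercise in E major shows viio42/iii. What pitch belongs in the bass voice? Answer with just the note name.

The applied chord viio42/iii is rooted on F##: F##-A#-C#-E.
The figure 42 means third inversion — the seventh is in the bass.

E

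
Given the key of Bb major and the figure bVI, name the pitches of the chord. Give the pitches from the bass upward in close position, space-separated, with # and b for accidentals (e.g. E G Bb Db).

bVI is a major triad on the lowered sixth degree, borrowed from the parallel minor. In Bb major that root is Gb.
So the chord is Gb-Bb-Db.

Gb Bb Db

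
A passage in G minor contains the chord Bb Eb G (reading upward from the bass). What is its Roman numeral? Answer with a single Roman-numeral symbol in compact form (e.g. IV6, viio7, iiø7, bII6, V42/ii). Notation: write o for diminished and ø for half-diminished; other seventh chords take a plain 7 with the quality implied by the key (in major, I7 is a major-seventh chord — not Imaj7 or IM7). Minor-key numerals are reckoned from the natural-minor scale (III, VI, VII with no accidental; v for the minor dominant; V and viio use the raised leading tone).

Stacked in thirds the chord is Eb-G-Bb: a major triad on Eb.
In G minor, Eb is the submediant; the diatonic major triad there is VI.
With Bb in the bass the chord is in second inversion, so the figured bass is 64.

VI64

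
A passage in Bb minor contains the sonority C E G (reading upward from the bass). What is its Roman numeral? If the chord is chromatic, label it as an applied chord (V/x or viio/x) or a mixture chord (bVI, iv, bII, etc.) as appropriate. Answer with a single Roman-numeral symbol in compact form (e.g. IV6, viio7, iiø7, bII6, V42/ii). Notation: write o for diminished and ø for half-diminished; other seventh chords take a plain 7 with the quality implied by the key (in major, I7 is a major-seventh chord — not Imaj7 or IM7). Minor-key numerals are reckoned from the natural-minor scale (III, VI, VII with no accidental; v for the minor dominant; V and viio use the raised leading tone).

V/V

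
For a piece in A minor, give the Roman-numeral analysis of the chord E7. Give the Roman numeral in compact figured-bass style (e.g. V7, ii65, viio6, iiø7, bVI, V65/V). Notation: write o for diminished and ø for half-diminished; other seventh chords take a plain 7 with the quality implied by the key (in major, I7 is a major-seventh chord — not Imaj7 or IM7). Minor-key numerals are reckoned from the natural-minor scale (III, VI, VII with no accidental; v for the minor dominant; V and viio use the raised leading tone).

V7

Stacked in thirds the chord is E-G#-B-D: a dominant seventh chord on E.
E is scale degree 5 in A minor, and a dominant seventh chord on that degree is written V7.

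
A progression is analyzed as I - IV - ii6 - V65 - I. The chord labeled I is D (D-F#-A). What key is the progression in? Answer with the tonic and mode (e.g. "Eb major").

D major

The chord D is a major triad rooted on D; its label is I.
If D is scale degree 1 and the mode makes that degree carry a major triad, the tonic is D and the mode is major.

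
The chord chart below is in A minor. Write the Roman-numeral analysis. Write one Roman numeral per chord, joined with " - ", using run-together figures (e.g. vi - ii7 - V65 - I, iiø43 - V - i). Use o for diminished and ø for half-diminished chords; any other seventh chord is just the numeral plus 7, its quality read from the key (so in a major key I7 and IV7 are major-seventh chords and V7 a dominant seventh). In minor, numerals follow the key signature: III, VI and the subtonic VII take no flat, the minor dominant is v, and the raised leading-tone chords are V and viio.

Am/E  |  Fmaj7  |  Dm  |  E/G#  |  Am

i64 - VI7 - iv - V6 - i

Am/E: minor triad on A = scale degree 1 → i64.
Fmaj7 has root F, degree 6 in A minor, so VI7.
Dm has root D, degree 4 in A minor, so iv.
E/G#: root E is the dominant; major triad there is V6.
Am: root A is the tonic; minor triad there is i.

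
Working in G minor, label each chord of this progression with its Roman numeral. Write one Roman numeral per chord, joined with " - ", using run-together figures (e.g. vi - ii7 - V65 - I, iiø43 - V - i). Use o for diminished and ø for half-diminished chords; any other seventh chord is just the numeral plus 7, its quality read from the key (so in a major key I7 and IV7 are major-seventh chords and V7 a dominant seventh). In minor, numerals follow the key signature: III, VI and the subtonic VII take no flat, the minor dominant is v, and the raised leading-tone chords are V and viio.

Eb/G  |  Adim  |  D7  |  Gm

Eb/G: root Eb is the submediant; major triad there is VI6.
Adim has root A, degree 2 in G minor, so iio.
D7: root D is the dominant; dominant seventh chord there is V7.
Gm: minor triad on G = scale degree 1 → i.

VI6 - iio - V7 - i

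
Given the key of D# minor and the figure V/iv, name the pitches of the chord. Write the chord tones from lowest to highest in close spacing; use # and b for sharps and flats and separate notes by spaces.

D# F## A#

The slash means an applied dominant: we want the dominant of iv. In D# minor, iv is G# minor, and its dominant is built on D#.
Building a major triad on D# gives D#-F##-A#.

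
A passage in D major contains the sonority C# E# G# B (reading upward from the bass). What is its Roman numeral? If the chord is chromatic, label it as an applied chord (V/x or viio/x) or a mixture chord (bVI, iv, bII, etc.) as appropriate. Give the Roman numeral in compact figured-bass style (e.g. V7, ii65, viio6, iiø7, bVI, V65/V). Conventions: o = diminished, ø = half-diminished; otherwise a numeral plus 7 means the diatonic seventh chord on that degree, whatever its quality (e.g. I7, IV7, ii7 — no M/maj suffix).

V7/iii

The pitches C#-E#-G#-B form a dominant seventh chord rooted on C#.
C# is not a diatonic chord root with this quality in D major, but it lies a perfect fifth above F# (iii), so the chord functions as an applied dominant of iii.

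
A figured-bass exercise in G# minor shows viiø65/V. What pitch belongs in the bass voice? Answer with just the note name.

The applied chord viiø65/V is rooted on C##: C##-E#-G#-B#.
The figure 65 means first inversion — the third is in the bass.

E#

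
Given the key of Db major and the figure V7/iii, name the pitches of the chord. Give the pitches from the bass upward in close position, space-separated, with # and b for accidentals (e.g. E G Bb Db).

V7/iii is a secondary dominant — the dominant seventh of iii. iii in Db major is F, so the applied chord's root is C, a perfect fifth above.
Building a dominant seventh chord on C gives C-E-G-Bb.

C E G Bb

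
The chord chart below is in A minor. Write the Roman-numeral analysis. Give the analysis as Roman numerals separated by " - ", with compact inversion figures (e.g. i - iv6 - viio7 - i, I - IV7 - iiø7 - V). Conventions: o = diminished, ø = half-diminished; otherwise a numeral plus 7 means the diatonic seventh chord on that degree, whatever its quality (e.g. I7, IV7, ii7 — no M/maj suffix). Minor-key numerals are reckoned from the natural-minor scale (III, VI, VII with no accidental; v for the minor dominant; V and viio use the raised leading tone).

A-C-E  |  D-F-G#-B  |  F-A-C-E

A-C-E: minor triad on A = scale degree 1 → i.
D-F-G#-B: root G# is the leading tone; fully diminished seventh chord there is viio43.
F-A-C-E: major seventh chord on F = scale degree 6 → VI7.

i - viio43 - VI7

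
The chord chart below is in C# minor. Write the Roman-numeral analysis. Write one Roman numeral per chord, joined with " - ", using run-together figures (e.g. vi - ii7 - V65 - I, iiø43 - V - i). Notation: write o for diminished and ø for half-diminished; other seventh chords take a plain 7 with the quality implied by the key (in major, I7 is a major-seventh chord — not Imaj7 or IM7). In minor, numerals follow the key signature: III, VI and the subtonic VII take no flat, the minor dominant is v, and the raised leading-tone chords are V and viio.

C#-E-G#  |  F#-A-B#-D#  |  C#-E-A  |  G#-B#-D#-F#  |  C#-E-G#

i - viio43 - VI6 - V7 - i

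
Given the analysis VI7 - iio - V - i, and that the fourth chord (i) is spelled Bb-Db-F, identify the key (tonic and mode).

i is given as Bb-Db-F — a minor triad with root Bb.
If Bb is scale degree 1 and the mode makes that degree carry a minor triad, the tonic is Bb and the mode is minor.

Bb minor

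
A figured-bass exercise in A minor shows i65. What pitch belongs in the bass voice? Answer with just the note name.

C

i in A minor has root A; the chord is A-C-E-G.
The figure 65 means first inversion — the third is in the bass.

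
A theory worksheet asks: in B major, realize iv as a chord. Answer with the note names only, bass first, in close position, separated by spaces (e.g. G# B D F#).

Scale degree 4 in B major is E; here the chord built on it is altered to a minor triad. iv is the minor subdominant, borrowed from the parallel minor.
So the chord is E-G-B.

E G B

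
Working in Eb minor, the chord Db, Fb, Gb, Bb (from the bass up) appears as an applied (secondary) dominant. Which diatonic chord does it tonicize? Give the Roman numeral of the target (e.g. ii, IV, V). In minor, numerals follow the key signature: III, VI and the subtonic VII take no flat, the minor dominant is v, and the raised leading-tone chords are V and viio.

The chord is a dominant seventh chord on Gb.
A dominant resolves down a perfect fifth: Gb → Cb. In Eb minor, Cb is scale degree 6, i.e. VI.

VI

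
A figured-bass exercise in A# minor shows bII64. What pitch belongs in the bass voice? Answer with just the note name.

F#

bII in A# minor has root B; the chord is B-D#-F#.
The figure 64 means second inversion — the fifth is in the bass.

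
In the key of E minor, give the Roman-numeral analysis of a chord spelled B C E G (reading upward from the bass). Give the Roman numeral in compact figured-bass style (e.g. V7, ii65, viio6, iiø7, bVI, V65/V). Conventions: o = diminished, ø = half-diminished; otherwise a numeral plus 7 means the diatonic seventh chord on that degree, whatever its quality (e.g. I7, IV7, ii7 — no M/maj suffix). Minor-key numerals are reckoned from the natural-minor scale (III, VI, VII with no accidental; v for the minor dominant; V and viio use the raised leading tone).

Stacked in thirds the chord is C-E-G-B: a major seventh chord on C.
In E minor, C is the submediant; the diatonic major seventh chord there is VI7.
With B in the bass the chord is in third inversion, so the figured bass is 42.

VI42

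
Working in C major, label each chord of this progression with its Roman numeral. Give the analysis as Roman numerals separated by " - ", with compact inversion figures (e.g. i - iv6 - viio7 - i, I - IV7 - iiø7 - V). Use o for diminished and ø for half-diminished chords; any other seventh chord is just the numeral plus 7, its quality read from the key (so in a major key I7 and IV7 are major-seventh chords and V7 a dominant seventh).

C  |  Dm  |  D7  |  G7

I - ii - V7/V - V7

C: major triad on C = scale degree 1 → I.
Dm has root D, degree 2 in C major, so ii.
D7: chromatic; D is V of V, so V7/V.
G7: dominant seventh chord on G = scale degree 5 → V7.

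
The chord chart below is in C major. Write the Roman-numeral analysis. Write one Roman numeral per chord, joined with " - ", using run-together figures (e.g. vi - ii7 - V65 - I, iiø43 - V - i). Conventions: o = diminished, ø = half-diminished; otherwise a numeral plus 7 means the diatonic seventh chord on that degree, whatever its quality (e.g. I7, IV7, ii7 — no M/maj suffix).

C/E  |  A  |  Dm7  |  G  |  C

C/E: major triad on C = scale degree 1 → I6.
A is the secondary dominant of ii (major triad on A): V/ii.
Dm7 has root D, degree 2 in C major, so ii7.
G: root G is the dominant; major triad there is V.
C: root C is the tonic; major triad there is I.

I6 - V/ii - ii7 - V - I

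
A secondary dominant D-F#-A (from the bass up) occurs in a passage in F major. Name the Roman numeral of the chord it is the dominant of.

The chord is a major triad on D.
A dominant resolves down a perfect fifth: D → G. In F major, G is scale degree 2, i.e. ii.

ii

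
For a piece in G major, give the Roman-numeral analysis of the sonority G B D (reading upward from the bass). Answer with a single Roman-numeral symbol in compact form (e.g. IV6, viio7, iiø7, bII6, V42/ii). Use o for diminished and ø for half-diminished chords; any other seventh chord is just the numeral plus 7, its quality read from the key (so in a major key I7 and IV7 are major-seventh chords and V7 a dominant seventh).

The pitches G-B-D form a major triad rooted on G.
G is scale degree 1 in G major, and a major triad on that degree is written I.

I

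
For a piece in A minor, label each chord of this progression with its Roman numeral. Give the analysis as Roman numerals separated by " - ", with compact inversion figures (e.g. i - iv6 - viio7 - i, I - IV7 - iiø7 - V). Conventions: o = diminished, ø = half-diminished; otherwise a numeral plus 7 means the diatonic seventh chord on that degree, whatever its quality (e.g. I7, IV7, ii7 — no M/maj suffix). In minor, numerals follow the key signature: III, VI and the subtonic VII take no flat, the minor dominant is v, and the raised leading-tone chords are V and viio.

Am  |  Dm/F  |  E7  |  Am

Am: minor triad on A = scale degree 1 → i.
Dm/F: root D is the subdominant; minor triad there is iv6.
E7 has root E, degree 5 in A minor, so V7.
Am has root A, degree 1 in A minor, so i.

i - iv6 - V7 - i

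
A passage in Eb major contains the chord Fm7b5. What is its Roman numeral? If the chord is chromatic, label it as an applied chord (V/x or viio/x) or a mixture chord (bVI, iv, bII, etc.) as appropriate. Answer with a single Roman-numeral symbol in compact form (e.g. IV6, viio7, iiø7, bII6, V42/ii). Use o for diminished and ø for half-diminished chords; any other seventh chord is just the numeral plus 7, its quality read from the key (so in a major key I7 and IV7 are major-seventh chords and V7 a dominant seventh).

iiø7

Stacked in thirds the chord is F-Ab-Cb-Eb: a half-diminished seventh chord on F.
F is the second degree of Eb major. This is the half-diminished supertonic seventh, borrowed from the parallel minor.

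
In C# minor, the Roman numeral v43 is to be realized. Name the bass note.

D#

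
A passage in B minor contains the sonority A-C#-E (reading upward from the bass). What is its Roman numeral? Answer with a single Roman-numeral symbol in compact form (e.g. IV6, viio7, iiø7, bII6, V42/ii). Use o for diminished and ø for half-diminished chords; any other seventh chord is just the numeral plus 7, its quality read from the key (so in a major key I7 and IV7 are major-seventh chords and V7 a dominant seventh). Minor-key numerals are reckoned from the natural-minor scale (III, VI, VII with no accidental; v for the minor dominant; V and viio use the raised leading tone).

VII

Stacked in thirds the chord is A-C#-E: a major triad on A.
In B minor, A is the subtonic; the diatonic major triad there is VII.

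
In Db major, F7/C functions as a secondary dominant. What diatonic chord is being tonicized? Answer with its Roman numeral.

vi

The chord is a dominant seventh chord on F.
A dominant resolves down a perfect fifth: F → Bb. In Db major, Bb is scale degree 6, i.e. vi.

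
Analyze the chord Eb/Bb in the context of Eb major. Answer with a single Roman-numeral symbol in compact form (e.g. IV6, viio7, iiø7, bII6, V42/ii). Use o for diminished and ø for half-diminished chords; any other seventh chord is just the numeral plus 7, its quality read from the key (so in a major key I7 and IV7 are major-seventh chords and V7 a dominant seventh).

The pitches Eb-G-Bb form a major triad rooted on Eb.
In Eb major, Eb is the tonic; the diatonic major triad there is I.
With Bb in the bass the chord is in second inversion, so the figured bass is 64.

I64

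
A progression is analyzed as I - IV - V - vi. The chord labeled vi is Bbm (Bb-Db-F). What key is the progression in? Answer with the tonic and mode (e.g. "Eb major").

Db major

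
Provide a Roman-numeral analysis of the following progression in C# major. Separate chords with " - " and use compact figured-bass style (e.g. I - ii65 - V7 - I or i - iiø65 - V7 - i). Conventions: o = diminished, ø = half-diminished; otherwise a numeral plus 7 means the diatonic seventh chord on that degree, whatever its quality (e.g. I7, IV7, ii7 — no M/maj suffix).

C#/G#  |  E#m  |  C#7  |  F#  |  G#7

I64 - iii - V7/IV - IV - V7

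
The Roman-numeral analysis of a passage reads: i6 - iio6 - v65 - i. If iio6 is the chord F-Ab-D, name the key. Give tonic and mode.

iio6 is given as F-Ab-D — a diminished triad with root D.
iio6 on D implies D is the supertonic; that puts the tonic at C, and the lowercase numeral fits minor mode.

C minor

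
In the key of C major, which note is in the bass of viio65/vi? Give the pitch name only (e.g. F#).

The applied chord viio65/vi is rooted on G#: G#-B-D-F.
The figure 65 means first inversion — the third is in the bass.

B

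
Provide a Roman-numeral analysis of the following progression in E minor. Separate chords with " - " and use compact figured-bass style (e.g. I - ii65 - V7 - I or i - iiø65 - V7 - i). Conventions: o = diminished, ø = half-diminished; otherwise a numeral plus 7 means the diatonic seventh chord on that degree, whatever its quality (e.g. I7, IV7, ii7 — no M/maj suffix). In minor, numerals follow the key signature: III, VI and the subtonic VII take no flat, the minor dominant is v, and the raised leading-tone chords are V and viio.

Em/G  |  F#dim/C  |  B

i6 - iio64 - V

Em/G: minor triad on E = scale degree 1 → i6.
F#dim/C has root F#, degree 2 in E minor, so iio64.
B has root B, degree 5 in E minor, so V.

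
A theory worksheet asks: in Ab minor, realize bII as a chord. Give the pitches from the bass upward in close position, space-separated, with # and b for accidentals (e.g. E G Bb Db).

Bbb Db Fb

bII is the Neapolitan chord — a major triad on the lowered second degree. In Ab minor that root is Bbb.
So the chord is Bbb-Db-Fb.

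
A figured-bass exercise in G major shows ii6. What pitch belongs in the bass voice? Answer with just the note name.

ii in G major has root A; the chord is A-C-E.
The figure 6 means first inversion — the third is in the bass.

C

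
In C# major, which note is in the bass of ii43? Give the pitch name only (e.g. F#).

ii in C# major has root D#; the chord is D#-F#-A#-C#.
The figure 43 means second inversion — the fifth is in the bass.

A#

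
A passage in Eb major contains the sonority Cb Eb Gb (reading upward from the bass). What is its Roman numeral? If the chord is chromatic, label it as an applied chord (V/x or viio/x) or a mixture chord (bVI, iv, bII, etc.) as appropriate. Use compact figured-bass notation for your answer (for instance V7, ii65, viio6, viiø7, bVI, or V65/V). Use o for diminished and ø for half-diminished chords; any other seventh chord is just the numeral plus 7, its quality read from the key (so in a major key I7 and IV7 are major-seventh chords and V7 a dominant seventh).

bVI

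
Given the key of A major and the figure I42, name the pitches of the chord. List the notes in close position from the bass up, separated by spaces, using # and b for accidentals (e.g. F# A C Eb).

G# A C# E

The numeral's case and figure indicate a major seventh chord. In A major its root, the tonic, is A.
That chord is spelled A-C#-E-G#.
With the 42 figure the chord is in third inversion; from the bass G# upward in close position it reads G#-A-C#-E.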